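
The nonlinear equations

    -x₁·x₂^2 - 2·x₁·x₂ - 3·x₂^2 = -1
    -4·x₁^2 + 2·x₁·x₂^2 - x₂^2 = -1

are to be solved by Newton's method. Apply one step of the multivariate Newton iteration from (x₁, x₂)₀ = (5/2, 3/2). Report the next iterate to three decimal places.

At (5/2, 3/2): F = (-18.875, -15.000).
Jacobian J = [[-x₂^2 - 2·x₂, -2·x₁·x₂ - 2·x₁ - 6·x₂], [-8·x₁ + 2·x₂^2, 4·x₁·x₂ - 2·x₂]].
At the point, J = [[-5.250, -21.500], [-15.500, 12.000]] (det J = -396.250).
Solving J·Δ = −F gives Δ = (-1.385, -0.540).
Then the next iterate is (x₁, x₂)₁ = (1.115, 0.960).

(1.115, 0.960)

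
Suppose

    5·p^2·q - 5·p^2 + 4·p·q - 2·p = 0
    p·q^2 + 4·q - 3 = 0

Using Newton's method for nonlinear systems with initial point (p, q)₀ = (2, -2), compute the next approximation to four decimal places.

(-0.4048, -5.1548)

At (2, -2): F = (-80.0000, -3.0000).
Jacobian J = [[10·p·q - 10·p + 4·q - 2, 5·p^2 + 4·p], [q^2, 2·p·q + 4]].
At the point, J = [[-70.0000, 28.0000], [4.0000, -4.0000]] (det J = 168.0000).
Solving J·Δ = −F gives Δ = (-2.4048, -3.1548).
Then the next iterate is (p, q)₁ = (-0.4048, -5.1548).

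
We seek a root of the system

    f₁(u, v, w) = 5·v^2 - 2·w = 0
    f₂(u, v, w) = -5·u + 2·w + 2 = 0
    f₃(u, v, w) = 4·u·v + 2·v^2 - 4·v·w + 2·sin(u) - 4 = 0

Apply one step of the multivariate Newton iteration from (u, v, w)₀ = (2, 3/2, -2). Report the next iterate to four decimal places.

(-3.7816, -0.6439, -10.4541)

At (2, 3/2, -2): F = (15.2500, -12.0000, 26.318595).
Jacobian J = [[0, 10·v, -2], [-5, 0, 2], [4·v + 2·cos(u), 4·u + 4·v - 4·w, -4·v]].
At the point, J = [[0.0000, 15.0000, -2.0000], [-5.0000, 0.0000, 2.0000], [5.167706, 22.0000, -6.0000]] (det J = -74.968810).
Solving J·Δ = −F gives Δ = (-5.7816, -2.1439, -8.4541).
Then the next iterate is (u, v, w)₁ = (-3.7816, -0.6439, -10.4541).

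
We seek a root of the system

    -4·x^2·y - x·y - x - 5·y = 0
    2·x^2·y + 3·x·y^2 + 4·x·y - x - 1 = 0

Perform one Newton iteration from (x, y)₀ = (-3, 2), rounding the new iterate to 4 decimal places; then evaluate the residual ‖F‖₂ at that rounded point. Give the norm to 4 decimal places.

At (-3, 2): F = (-73.0000, -22.0000).
Jacobian J = [[-8·x·y - y - 1, -4·x^2 - x - 5], [4·x·y + 3·y^2 + 4·y - 1, 2·x^2 + 6·x·y + 4·x]].
At the point, J = [[45.0000, -38.0000], [-5.0000, -30.0000]] (det J = -1540.0000).
Solving J·Δ = −F gives Δ = (0.8792, -0.8799).
Then the next iterate is (x, y)₁ = (-2.1208, 1.1201).
Re-evaluating at (-2.1208, 1.1201): F = (-21.256102, -6.287697), so ‖F‖₂ = 22.1666.

22.1666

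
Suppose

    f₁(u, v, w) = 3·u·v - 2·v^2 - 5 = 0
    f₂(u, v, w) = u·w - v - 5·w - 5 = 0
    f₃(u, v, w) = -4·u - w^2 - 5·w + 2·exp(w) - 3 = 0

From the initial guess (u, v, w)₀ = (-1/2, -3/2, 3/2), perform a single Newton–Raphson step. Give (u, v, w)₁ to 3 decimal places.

(-1.555, -0.944, -1.025)

At (-1/2, -3/2, 3/2): F = (-7.250, -11.750, -1.78662).
Jacobian J = [[3·v, 3·u - 4·v, 0], [w, -1, u - 5], [-4, 0, -2·w + 2·exp(w) - 5]].
At the point, J = [[-4.500, 4.500, 0.000], [1.500, -1.000, -5.500], [-4.000, 0.000, 0.96338]] (det J = 96.83240).
Solving J·Δ = −F gives Δ = (-1.055, 0.556, -2.525).
Then the next iterate is (u, v, w)₁ = (-1.555, -0.944, -1.025).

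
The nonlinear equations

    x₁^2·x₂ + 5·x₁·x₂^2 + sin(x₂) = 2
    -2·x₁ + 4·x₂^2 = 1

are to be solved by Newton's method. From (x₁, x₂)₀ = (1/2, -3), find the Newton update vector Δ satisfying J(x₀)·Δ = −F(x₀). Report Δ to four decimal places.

(0.0621, 1.4115)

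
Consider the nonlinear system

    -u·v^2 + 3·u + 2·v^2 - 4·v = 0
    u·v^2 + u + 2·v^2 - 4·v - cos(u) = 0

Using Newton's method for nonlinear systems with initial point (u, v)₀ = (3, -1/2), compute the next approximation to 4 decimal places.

At (3, -1/2): F = (10.7500, 7.239992).
Jacobian J = [[-v^2 + 3, -2·u·v + 4·v - 4], [v^2 + sin(u) + 1, 2·u·v + 4·v - 4]].
At the point, J = [[2.7500, -3.0000], [1.391120, -9.0000]] (det J = -20.576640).
Solving J·Δ = −F gives Δ = (-3.6464, 0.2408).
Then the next iterate is (u, v)₁ = (-0.6464, -0.2592).

(-0.6464, -0.2592)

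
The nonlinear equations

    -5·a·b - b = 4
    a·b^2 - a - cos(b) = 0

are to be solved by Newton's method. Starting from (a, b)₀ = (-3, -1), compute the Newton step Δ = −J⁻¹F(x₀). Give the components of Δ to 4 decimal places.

At (-3, -1): F = (-18.0000, -0.540302).
Jacobian J = [[-5·b, -5·a - 1], [b^2 - 1, 2·a·b + sin(b)]].
At the point, J = [[5.0000, 14.0000], [0.0000, 5.158529]] (det J = 25.792645).
Solving J·Δ = −F gives Δ = (3.3067, 0.1047).

(3.3067, 0.1047)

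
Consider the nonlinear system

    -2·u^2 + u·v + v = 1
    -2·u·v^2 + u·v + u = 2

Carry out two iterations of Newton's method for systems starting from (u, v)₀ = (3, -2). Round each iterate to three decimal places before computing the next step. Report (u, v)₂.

At (3, -2): F = (-27.000, -29.000).
Jacobian J = [[-4·u + v, u + 1], [-2·v^2 + v + 1, -4·u·v + u]].
At the point, J = [[-14.000, 4.000], [-9.000, 27.000]] (det J = -342.000).
Solving J·Δ = −F gives Δ = (-1.792, 0.477).
Then the next iterate is (u, v)₁ = (1.208, -1.523).
Round to (1.208, -1.523) and repeat: F = (-7.28131, -8.23577), J = [[-6.355, 2.208], [-5.16206, 8.56714]].
Δ = (-1.027, 0.343), so (u, v)₂ = (0.181, -1.180).

(0.181, -1.180)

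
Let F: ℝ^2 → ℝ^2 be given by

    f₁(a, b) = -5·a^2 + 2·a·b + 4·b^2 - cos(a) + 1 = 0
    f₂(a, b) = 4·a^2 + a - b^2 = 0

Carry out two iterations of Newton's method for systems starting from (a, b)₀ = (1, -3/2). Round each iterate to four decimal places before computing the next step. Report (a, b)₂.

(0.1292, -0.2299)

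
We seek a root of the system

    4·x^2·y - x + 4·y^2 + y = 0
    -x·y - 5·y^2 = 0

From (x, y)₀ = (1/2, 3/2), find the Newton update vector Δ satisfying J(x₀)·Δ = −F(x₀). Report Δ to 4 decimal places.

(-0.1814, -0.7566)

At (1/2, 3/2): F = (11.5000, -12.0000).
Jacobian J = [[8·x·y - 1, 4·x^2 + 8·y + 1], [-y, -x - 10·y]].
At the point, J = [[5.0000, 14.0000], [-1.5000, -15.5000]] (det J = -56.5000).
Solving J·Δ = −F gives Δ = (-0.1814, -0.7566).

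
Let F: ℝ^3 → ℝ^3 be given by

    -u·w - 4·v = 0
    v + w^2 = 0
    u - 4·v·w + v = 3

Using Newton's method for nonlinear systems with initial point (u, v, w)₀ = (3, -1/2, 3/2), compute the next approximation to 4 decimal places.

At (3, -1/2, 3/2): F = (-2.5000, 1.7500, 2.5000).
Jacobian J = [[-w, -4, -u], [0, 1, 2·w], [1, -4·w + 1, -4·v]].
At the point, J = [[-1.5000, -4.0000, -3.0000], [0.0000, 1.0000, 3.0000], [1.0000, -5.0000, 2.0000]] (det J = -34.5000).
Solving J·Δ = −F gives Δ = (-0.7174, 0.1087, -0.6196).
Then the next iterate is (u, v, w)₁ = (2.2826, -0.3913, 0.8804).

(2.2826, -0.3913, 0.8804)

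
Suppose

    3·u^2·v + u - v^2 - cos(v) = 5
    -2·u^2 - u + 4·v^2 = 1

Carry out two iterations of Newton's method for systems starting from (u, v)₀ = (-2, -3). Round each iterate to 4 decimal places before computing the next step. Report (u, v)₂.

At (-2, -3): F = (-51.010008, 29.0000).
Jacobian J = [[6·u·v + 1, 3·u^2 - 2·v + sin(v)], [-4·u - 1, 8·v]].
At the point, J = [[37.0000, 17.858880], [7.0000, -24.0000]] (det J = -1013.012160).
Solving J·Δ = −F gives Δ = (0.6973, 1.4117).
Then the next iterate is (u, v)₁ = (-1.3027, -1.5883).
Round to (-1.3027, -1.5883) and repeat: F = (-16.894059, 6.999433), J = [[13.414470, 7.267835], [4.2108, -12.7064]].
Δ = (0.8147, 0.8208), so (u, v)₂ = (-0.4880, -0.7675).

(-0.4880, -0.7675)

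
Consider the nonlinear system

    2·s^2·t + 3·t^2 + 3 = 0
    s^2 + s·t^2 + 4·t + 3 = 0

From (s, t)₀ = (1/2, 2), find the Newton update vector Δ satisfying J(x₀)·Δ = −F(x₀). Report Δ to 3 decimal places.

At (1/2, 2): F = (16.000, 13.250).
Jacobian J = [[4·s·t, 2·s^2 + 6·t], [2·s + t^2, 2·s·t + 4]].
At the point, J = [[4.000, 12.500], [5.000, 6.000]] (det J = -38.500).
Solving J·Δ = −F gives Δ = (-1.808, -0.701).

(-1.808, -0.701)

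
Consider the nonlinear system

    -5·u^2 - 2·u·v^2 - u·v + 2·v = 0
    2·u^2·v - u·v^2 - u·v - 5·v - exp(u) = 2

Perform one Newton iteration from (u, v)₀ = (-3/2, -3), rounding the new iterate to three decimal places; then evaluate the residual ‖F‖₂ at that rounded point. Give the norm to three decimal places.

At (-3/2, -3): F = (5.250, 8.27687).
Jacobian J = [[-10·u - 2·v^2 - v, -4·u·v - u + 2], [4·u·v - v^2 - v - exp(u), 2·u^2 - 2·u·v - u - 5]].
At the point, J = [[0.000, -14.500], [11.77687, -8.000]] (det J = 170.76461).
Solving J·Δ = −F gives Δ = (-0.457, 0.362).
Then the next iterate is (u, v)₁ = (-1.957, -2.638).
Re-evaluating at (-1.957, -2.638): F = (-2.35011, -0.70128), so ‖F‖₂ = 2.453.

2.453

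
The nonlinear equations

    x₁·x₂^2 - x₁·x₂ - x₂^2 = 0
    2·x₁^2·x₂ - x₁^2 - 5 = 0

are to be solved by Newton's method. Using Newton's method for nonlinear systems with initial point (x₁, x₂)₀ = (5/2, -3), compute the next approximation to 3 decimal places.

(1.319, -2.406)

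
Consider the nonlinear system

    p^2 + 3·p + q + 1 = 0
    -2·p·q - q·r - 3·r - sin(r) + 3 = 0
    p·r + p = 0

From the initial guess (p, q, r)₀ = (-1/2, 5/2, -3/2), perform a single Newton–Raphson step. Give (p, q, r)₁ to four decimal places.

(0.9307, -2.6115, -2.4307)

At (-1/2, 5/2, -3/2): F = (2.2500, 14.747495, 0.2500).
Jacobian J = [[2·p + 3, 1, 0], [-2·q, -2·p - r, -q - cos(r) - 3], [r + 1, 0, p]].
At the point, J = [[2.0000, 1.0000, 0.0000], [-5.0000, 2.5000, -5.570737], [-0.5000, 0.0000, -0.5000]] (det J = -2.214631).
Solving J·Δ = −F gives Δ = (1.4307, -5.1115, -0.9307).
Then the next iterate is (p, q, r)₁ = (0.9307, -2.6115, -2.4307).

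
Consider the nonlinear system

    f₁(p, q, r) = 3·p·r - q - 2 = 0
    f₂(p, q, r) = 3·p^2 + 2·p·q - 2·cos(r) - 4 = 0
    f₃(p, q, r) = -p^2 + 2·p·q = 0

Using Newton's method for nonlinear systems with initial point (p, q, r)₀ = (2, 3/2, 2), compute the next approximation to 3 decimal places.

At (2, 3/2, 2): F = (8.500, 14.83229, 2.000).
Jacobian J = [[3·r, -1, 3·p], [6·p + 2·q, 2·p, 2·sin(r)], [-2·p + 2·q, 2·p, 0]].
At the point, J = [[6.000, -1.000, 6.000], [15.000, 4.000, 1.81859], [-1.000, 4.000, 0.000]] (det J = 342.17232).
Solving J·Δ = −F gives Δ = (-0.709, -0.677, -0.821).
Then the next iterate is (p, q, r)₁ = (1.291, 0.823, 1.179).

(1.291, 0.823, 1.179)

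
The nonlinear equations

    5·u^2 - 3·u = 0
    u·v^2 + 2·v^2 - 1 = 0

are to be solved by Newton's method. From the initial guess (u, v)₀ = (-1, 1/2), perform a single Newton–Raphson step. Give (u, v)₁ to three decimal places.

(-0.385, 1.096)

At (-1, 1/2): F = (8.000, -0.750).
Jacobian J = [[10·u - 3, 0], [v^2, 2·u·v + 4·v]].
At the point, J = [[-13.000, 0.000], [0.250, 1.000]] (det J = -13.000).
Solving J·Δ = −F gives Δ = (0.615, 0.596).
Then the next iterate is (u, v)₁ = (-0.385, 1.096).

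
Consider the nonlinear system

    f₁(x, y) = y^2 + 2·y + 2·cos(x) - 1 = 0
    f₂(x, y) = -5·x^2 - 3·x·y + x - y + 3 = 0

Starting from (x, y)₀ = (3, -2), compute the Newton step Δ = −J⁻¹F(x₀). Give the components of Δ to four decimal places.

At (3, -2): F = (-2.979985, -19.0000).
Jacobian J = [[-2·sin(x), 2·y + 2], [-10·x - 3·y + 1, -3·x - 1]].
At the point, J = [[-0.282240, -2.0000], [-23.0000, -10.0000]] (det J = -43.177600).
Solving J·Δ = −F gives Δ = (-0.1899, -1.4632).

(-0.1899, -1.4632)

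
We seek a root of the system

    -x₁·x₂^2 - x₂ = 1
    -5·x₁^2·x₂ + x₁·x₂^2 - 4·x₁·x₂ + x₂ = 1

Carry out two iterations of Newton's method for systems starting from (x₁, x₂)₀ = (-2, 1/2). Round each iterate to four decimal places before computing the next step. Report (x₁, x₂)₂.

(1.2907, 1.4485)

At (-2, 1/2): F = (-1.0000, -7.0000).
Jacobian J = [[-x₂^2, -2·x₁·x₂ - 1], [-10·x₁·x₂ + x₂^2 - 4·x₂, -5·x₁^2 + 2·x₁·x₂ - 4·x₁ + 1]].
At the point, J = [[-0.2500, 1.0000], [8.2500, -13.0000]] (det J = -5.0000).
Solving J·Δ = −F gives Δ = (4.0000, 2.0000).
Then the next iterate is (x₁, x₂)₁ = (2.0000, 2.5000).
Round to (2.0000, 2.5000) and repeat: F = (-16.0000, -56.0000), J = [[-6.2500, -11.0000], [-53.7500, -17.0000]].
Δ = (-0.7093, -1.0515), so (x₁, x₂)₂ = (1.2907, 1.4485).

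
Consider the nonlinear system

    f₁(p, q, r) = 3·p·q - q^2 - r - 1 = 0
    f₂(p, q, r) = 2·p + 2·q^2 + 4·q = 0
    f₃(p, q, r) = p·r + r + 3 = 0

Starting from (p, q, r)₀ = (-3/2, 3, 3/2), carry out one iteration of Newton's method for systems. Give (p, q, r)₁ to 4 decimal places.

(0.1111, 1.1111, 10.8333)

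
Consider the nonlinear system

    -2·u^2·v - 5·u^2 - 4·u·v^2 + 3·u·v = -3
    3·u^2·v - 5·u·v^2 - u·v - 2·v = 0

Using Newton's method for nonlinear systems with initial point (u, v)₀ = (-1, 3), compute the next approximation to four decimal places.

At (-1, 3): F = (19.0000, 51.0000).
Jacobian J = [[-4·u·v - 10·u - 4·v^2 + 3·v, -2·u^2 - 8·u·v + 3·u], [6·u·v - 5·v^2 - v, 3·u^2 - 10·u·v - u - 2]].
At the point, J = [[-5.0000, 19.0000], [-66.0000, 32.0000]] (det J = 1094.0000).
Solving J·Δ = −F gives Δ = (0.3300, -0.9132).
Then the next iterate is (u, v)₁ = (-0.6700, 2.0868).

(-0.6700, 2.0868)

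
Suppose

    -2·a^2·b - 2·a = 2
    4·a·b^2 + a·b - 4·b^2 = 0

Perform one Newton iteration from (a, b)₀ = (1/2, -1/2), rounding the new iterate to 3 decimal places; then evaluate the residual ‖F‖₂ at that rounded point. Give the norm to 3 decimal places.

At (1/2, -1/2): F = (-2.750, -0.750).
Jacobian J = [[-4·a·b - 2, -2·a^2], [4·b^2 + b, 8·a·b + a - 8·b]].
At the point, J = [[-1.000, -0.500], [0.500, 2.500]] (det J = -2.250).
Solving J·Δ = −F gives Δ = (-3.222, 0.944).
Then the next iterate is (a, b)₁ = (-2.722, 0.444).
Re-evaluating at (-2.722, 0.444): F = (-3.13544, -4.14353), so ‖F‖₂ = 5.196.

5.196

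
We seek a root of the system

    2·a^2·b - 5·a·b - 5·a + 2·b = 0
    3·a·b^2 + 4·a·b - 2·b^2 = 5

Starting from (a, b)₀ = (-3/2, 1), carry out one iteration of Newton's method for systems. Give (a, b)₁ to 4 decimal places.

At (-3/2, 1): F = (21.5000, -17.5000).
Jacobian J = [[4·a·b - 5·b - 5, 2·a^2 - 5·a + 2], [3·b^2 + 4·b, 6·a·b + 4·a - 4·b]].
At the point, J = [[-16.0000, 14.0000], [7.0000, -19.0000]] (det J = 206.0000).
Solving J·Δ = −F gives Δ = (0.7937, -0.6286).
Then the next iterate is (a, b)₁ = (-0.7063, 0.3714).

(-0.7063, 0.3714)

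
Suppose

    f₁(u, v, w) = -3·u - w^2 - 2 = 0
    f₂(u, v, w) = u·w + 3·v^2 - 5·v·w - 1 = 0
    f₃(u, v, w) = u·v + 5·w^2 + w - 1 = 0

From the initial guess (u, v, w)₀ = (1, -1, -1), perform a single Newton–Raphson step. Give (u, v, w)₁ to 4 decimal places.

At (1, -1, -1): F = (-6.0000, -4.0000, 2.0000).
Jacobian J = [[-3, 0, -2·w], [w, 6·v - 5·w, u - 5·v], [v, u, 10·w + 1]].
At the point, J = [[-3.0000, 0.0000, 2.0000], [-1.0000, -1.0000, 6.0000], [-1.0000, 1.0000, -9.0000]] (det J = -13.0000).
Solving J·Δ = −F gives Δ = (-1.6923, 0.4615, 0.4615).
Then the next iterate is (u, v, w)₁ = (-0.6923, -0.5385, -0.5385).

(-0.6923, -0.5385, -0.5385)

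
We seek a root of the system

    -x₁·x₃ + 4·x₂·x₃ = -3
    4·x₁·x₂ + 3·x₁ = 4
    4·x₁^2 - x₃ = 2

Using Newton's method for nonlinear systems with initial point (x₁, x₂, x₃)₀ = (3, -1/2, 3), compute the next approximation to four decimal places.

At (3, -1/2, 3): F = (-12.0000, -1.0000, 31.0000).
Jacobian J = [[-x₃, 4·x₃, -x₁ + 4·x₂], [4·x₂ + 3, 4·x₁, 0], [8·x₁, 0, -1]].
At the point, J = [[-3.0000, 12.0000, -5.0000], [1.0000, 12.0000, 0.0000], [24.0000, 0.0000, -1.0000]] (det J = 1488.0000).
Solving J·Δ = −F gives Δ = (-1.3387, 0.1949, -1.1290).
Then the next iterate is (x₁, x₂, x₃)₁ = (1.6613, -0.3051, 1.8710).

(1.6613, -0.3051, 1.8710)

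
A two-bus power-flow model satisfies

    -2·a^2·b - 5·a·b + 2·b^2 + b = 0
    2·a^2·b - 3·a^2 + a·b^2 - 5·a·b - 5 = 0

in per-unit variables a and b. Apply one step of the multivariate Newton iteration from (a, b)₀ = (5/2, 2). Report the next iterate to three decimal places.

(0.538, 3.179)

At (5/2, 2): F = (-40.000, -13.750).
Jacobian J = [[-4·a·b - 5·b, -2·a^2 - 5·a + 4·b + 1], [4·a·b - 6·a + b^2 - 5·b, 2·a^2 + 2·a·b - 5·a]].
At the point, J = [[-30.000, -16.000], [-1.000, 10.000]] (det J = -316.000).
Solving J·Δ = −F gives Δ = (-1.962, 1.179).
Then the next iterate is (a, b)₁ = (0.538, 3.179).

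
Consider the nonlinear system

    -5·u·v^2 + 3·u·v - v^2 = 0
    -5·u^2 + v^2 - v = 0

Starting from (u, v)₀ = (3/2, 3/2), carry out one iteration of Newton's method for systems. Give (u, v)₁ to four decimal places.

At (3/2, 3/2): F = (-12.3750, -10.5000).
Jacobian J = [[-5·v^2 + 3·v, -10·u·v + 3·u - 2·v], [-10·u, 2·v - 1]].
At the point, J = [[-6.7500, -21.0000], [-15.0000, 2.0000]] (det J = -328.5000).
Solving J·Δ = −F gives Δ = (-0.7466, -0.3493).
Then the next iterate is (u, v)₁ = (0.7534, 1.1507).

(0.7534, 1.1507)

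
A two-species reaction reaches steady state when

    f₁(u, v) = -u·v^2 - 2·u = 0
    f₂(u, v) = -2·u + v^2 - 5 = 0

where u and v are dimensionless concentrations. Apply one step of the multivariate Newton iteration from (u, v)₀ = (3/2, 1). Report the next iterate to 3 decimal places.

At (3/2, 1): F = (-4.500, -7.000).
Jacobian J = [[-v^2 - 2, -2·u·v], [-2, 2·v]].
At the point, J = [[-3.000, -3.000], [-2.000, 2.000]] (det J = -12.000).
Solving J·Δ = −F gives Δ = (-2.500, 1.000).
Then the next iterate is (u, v)₁ = (-1.000, 2.000).

(-1.000, 2.000)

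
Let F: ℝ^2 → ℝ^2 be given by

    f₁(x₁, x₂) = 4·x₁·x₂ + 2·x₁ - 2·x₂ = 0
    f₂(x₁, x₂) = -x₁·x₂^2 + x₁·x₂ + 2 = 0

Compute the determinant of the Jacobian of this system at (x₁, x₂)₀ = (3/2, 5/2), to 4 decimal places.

J = [[4·x₂ + 2, 4·x₁ - 2], [-x₂^2 + x₂, -2·x₁·x₂ + x₁]].
At the point, J = [[12.0000, 4.0000], [-3.7500, -6.0000]].
det J = -57.0000.

-57.0000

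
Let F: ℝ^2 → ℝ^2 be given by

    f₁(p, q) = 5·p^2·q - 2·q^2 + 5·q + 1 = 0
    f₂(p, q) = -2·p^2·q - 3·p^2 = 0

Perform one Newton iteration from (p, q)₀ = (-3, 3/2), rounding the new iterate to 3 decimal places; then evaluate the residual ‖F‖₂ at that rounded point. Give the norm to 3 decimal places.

25.222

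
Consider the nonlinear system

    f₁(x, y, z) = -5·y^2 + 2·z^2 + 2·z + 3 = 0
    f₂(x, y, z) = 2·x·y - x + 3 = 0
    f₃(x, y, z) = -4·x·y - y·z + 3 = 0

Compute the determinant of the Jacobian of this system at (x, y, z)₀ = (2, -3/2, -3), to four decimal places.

130.0000

J = [[0, -10·y, 4·z + 2], [2·y - 1, 2·x, 0], [-4·y, -4·x - z, -y]].
At the point, J = [[0.0000, 15.0000, -10.0000], [-4.0000, 4.0000, 0.0000], [6.0000, -5.0000, 1.5000]].
det J = 130.0000.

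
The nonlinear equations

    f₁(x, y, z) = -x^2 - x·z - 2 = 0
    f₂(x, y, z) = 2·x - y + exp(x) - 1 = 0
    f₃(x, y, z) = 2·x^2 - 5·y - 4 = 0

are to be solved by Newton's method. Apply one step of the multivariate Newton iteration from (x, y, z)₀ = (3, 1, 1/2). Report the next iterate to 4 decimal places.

At (3, 1, 1/2): F = (-12.5000, 24.085537, 9.0000).
Jacobian J = [[-2·x - z, 0, -x], [exp(x) + 2, -1, 0], [4·x, -5, 0]].
At the point, J = [[-6.5000, 0.0000, -3.0000], [22.085537, -1.0000, 0.0000], [12.0000, -5.0000, 0.0000]] (det J = 295.283054).
Solving J·Δ = −F gives Δ = (-1.1321, -0.9170, -1.7138).
Then the next iterate is (x, y, z)₁ = (1.8679, 0.0830, -1.2138).

(1.8679, 0.0830, -1.2138)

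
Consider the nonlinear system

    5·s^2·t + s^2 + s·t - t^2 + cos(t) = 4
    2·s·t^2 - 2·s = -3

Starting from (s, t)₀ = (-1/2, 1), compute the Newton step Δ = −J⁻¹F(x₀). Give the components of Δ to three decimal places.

(-1.319, 1.500)

At (-1/2, 1): F = (-3.45970, 3.000).
Jacobian J = [[10·s·t + 2·s + t, 5·s^2 + s - 2·t - sin(t)], [2·t^2 - 2, 4·s·t]].
At the point, J = [[-5.000, -2.09147], [0.000, -2.000]] (det J = 10.000).
Solving J·Δ = −F gives Δ = (-1.319, 1.500).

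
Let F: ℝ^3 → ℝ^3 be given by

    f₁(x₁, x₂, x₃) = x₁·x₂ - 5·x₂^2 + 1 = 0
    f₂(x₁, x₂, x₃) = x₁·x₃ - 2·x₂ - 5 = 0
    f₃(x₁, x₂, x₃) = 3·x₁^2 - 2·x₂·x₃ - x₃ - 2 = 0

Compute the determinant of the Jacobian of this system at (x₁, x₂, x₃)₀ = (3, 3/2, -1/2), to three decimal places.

-616.500

J = [[x₂, x₁ - 10·x₂, 0], [x₃, -2, x₁], [6·x₁, -2·x₃, -2·x₂ - 1]].
At the point, J = [[1.500, -12.000, 0.000], [-0.500, -2.000, 3.000], [18.000, 1.000, -4.000]].
det J = -616.500.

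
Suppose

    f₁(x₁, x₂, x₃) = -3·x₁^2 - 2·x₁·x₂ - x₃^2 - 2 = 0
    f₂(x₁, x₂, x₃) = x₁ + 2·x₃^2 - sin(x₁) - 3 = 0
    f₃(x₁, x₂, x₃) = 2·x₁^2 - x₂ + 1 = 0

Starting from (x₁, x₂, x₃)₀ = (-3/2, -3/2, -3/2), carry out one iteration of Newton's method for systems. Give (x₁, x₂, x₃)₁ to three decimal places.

(-0.416, -1.002, -1.166)

At (-3/2, -3/2, -3/2): F = (-15.500, 0.99749, 7.000).
Jacobian J = [[-6·x₁ - 2·x₂, -2·x₁, -2·x₃], [-cos(x₁) + 1, 0, 4·x₃], [4·x₁, -1, 0]].
At the point, J = [[12.000, 3.000, 3.000], [0.92926, 0.000, -6.000], [-6.000, -1.000, 0.000]] (det J = 33.21221).
Solving J·Δ = −F gives Δ = (1.084, 0.498, 0.334).
Then the next iterate is (x₁, x₂, x₃)₁ = (-0.416, -1.002, -1.166).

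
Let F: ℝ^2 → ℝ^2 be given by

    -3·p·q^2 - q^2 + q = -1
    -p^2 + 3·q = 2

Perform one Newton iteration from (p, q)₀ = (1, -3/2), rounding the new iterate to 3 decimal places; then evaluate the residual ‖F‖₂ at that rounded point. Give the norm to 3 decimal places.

1568.624

At (1, -3/2): F = (-9.500, -7.500).
Jacobian J = [[-3·q^2, -6·p·q - 2·q + 1], [-2·p, 3]].
At the point, J = [[-6.750, 13.000], [-2.000, 3.000]] (det J = 5.750).
Solving J·Δ = −F gives Δ = (-12.000, -5.500).
Then the next iterate is (p, q)₁ = (-11.000, -7.000).
Re-evaluating at (-11.000, -7.000): F = (1562.000, -144.000), so ‖F‖₂ = 1568.624.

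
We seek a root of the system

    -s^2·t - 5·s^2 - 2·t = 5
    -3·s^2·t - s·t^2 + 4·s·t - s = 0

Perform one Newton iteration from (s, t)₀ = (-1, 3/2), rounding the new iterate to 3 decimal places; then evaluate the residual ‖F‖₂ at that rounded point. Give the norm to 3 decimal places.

51.356

At (-1, 3/2): F = (-14.500, -7.250).
Jacobian J = [[-2·s·t - 10·s, -s^2 - 2], [-6·s·t - t^2 + 4·t - 1, -3·s^2 - 2·s·t + 4·s]].
At the point, J = [[13.000, -3.000], [11.750, -4.000]] (det J = -16.750).
Solving J·Δ = −F gives Δ = (2.164, 4.545).
Then the next iterate is (s, t)₁ = (1.164, 6.045).
Re-evaluating at (1.164, 6.045): F = (-32.05483, -40.12444), so ‖F‖₂ = 51.356.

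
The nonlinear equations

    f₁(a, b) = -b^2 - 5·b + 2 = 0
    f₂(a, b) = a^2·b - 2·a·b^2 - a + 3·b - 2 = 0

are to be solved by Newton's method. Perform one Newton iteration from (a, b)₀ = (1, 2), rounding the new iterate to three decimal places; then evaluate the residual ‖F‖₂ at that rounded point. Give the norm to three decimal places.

At (1, 2): F = (-12.000, -3.000).
Jacobian J = [[0, -2·b - 5], [2·a·b - 2·b^2 - 1, a^2 - 4·a·b + 3]].
At the point, J = [[0.000, -9.000], [-5.000, -4.000]] (det J = -45.000).
Solving J·Δ = −F gives Δ = (0.467, -1.333).
Then the next iterate is (a, b)₁ = (1.467, 0.667).
Re-evaluating at (1.467, 0.667): F = (-1.77989, -1.33586), so ‖F‖₂ = 2.225.

2.225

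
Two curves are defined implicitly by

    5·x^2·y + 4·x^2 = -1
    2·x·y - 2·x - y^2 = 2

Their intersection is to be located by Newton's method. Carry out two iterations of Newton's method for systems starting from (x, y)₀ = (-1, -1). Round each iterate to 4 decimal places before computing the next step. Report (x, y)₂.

(-0.7708, -1.1389)

At (-1, -1): F = (0.0000, 1.0000).
Jacobian J = [[10·x·y + 8·x, 5·x^2], [2·y - 2, 2·x - 2·y]].
At the point, J = [[2.0000, 5.0000], [-4.0000, 0.0000]] (det J = 20.0000).
Solving J·Δ = −F gives Δ = (0.2500, -0.1000).
Then the next iterate is (x, y)₁ = (-0.7500, -1.1000).
Round to (-0.7500, -1.1000) and repeat: F = (0.156250, -0.0600), J = [[2.2500, 2.8125], [-4.2000, 0.7000]].
Δ = (-0.0208, -0.0389), so (x, y)₂ = (-0.7708, -1.1389).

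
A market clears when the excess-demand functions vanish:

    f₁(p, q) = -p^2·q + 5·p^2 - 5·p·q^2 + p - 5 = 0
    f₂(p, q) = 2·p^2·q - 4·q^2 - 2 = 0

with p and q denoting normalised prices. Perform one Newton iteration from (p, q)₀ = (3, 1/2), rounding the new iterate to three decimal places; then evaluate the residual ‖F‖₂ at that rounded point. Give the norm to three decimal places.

At (3, 1/2): F = (34.750, 6.000).
Jacobian J = [[-2·p·q + 10·p - 5·q^2 + 1, -p^2 - 10·p·q], [4·p·q, 2·p^2 - 8·q]].
At the point, J = [[26.750, -24.000], [6.000, 14.000]] (det J = 518.500).
Solving J·Δ = −F gives Δ = (-1.216, 0.093).
Then the next iterate is (p, q)₁ = (1.784, 0.593).
Re-evaluating at (1.784, 0.593): F = (7.67326, 0.36803), so ‖F‖₂ = 7.682.

7.682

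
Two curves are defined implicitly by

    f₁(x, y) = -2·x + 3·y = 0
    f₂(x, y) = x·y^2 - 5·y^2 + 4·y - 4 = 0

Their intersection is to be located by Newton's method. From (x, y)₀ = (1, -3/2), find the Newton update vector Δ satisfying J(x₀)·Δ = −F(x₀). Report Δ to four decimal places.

(-1.2129, 1.3581)

At (1, -3/2): F = (-6.5000, -19.0000).
Jacobian J = [[-2, 3], [y^2, 2·x·y - 10·y + 4]].
At the point, J = [[-2.0000, 3.0000], [2.2500, 16.0000]] (det J = -38.7500).
Solving J·Δ = −F gives Δ = (-1.2129, 1.3581).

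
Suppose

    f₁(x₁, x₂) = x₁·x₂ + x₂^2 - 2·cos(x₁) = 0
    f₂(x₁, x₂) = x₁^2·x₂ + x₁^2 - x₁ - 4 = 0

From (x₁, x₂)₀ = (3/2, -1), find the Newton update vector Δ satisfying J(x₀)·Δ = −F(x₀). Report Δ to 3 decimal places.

(2.412, 3.516)

At (3/2, -1): F = (-0.64147, -5.500).
Jacobian J = [[x₂ + 2·sin(x₁), x₁ + 2·x₂], [2·x₁·x₂ + 2·x₁ - 1, x₁^2]].
At the point, J = [[0.99499, -0.500], [-1.000, 2.250]] (det J = 1.73873).
Solving J·Δ = −F gives Δ = (2.412, 3.516).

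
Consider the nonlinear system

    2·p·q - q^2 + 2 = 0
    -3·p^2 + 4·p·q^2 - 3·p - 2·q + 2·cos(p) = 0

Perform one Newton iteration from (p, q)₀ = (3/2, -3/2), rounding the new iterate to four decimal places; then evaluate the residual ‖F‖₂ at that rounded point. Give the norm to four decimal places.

2.8594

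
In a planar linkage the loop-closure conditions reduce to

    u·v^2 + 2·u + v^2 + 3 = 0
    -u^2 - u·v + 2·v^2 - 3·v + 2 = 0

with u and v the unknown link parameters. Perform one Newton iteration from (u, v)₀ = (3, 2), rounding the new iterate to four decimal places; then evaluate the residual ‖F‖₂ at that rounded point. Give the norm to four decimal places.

At (3, 2): F = (25.0000, -11.0000).
Jacobian J = [[v^2 + 2, 2·u·v + 2·v], [-2·u - v, -u + 4·v - 3]].
At the point, J = [[6.0000, 16.0000], [-8.0000, 2.0000]] (det J = 140.0000).
Solving J·Δ = −F gives Δ = (-1.6143, -0.9571).
Then the next iterate is (u, v)₁ = (1.3857, 1.0429).
Re-evaluating at (1.3857, 1.0429): F = (8.366184, -2.318730), so ‖F‖₂ = 8.6816.

8.6816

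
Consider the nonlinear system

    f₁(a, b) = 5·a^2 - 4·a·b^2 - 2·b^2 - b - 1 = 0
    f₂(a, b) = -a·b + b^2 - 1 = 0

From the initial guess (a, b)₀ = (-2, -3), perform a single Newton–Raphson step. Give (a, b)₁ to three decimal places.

(-1.313, -1.985)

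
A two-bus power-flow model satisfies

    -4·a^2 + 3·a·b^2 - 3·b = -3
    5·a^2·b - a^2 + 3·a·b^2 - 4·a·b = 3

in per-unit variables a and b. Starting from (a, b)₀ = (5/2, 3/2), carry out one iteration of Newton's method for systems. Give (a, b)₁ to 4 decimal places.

(1.5299, 1.3344)

At (5/2, 3/2): F = (-9.6250, 39.5000).
Jacobian J = [[-8·a + 3·b^2, 6·a·b - 3], [10·a·b - 2·a + 3·b^2 - 4·b, 5·a^2 + 6·a·b - 4·a]].
At the point, J = [[-13.2500, 19.5000], [33.2500, 43.7500]] (det J = -1228.0625).
Solving J·Δ = −F gives Δ = (-0.9701, -0.1656).
Then the next iterate is (a, b)₁ = (1.5299, 1.3344).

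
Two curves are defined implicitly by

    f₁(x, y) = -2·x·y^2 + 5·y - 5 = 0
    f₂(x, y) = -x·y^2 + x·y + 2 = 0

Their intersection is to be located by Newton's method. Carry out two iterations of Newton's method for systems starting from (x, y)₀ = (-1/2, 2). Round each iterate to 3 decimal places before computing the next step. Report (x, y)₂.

(0.902, 2.610)

At (-1/2, 2): F = (9.000, 3.000).
Jacobian J = [[-2·y^2, -4·x·y + 5], [-y^2 + y, -2·x·y + x]].
At the point, J = [[-8.000, 9.000], [-2.000, 1.500]] (det J = 6.000).
Solving J·Δ = −F gives Δ = (2.250, 1.000).
Then the next iterate is (x, y)₁ = (1.750, 3.000).
Round to (1.750, 3.000) and repeat: F = (-21.500, -8.500), J = [[-18.000, -16.000], [-6.000, -8.750]].
Δ = (-0.848, -0.390), so (x, y)₂ = (0.902, 2.610).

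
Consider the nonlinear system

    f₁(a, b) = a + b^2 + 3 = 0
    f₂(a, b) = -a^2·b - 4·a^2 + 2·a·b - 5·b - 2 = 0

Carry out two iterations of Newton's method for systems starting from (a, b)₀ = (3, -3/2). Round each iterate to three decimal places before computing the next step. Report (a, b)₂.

(14.528, -18.174)

At (3, -3/2): F = (8.250, -26.000).
Jacobian J = [[1, 2·b], [-2·a·b - 8·a + 2·b, -a^2 + 2·a - 5]].
At the point, J = [[1.000, -3.000], [-18.000, -8.000]] (det J = -62.000).
Solving J·Δ = −F gives Δ = (-2.323, 1.976).
Then the next iterate is (a, b)₁ = (0.677, 0.476).
Round to (0.677, 0.476) and repeat: F = (3.90358, -5.78698), J = [[1.000, 0.952], [-5.10850, -4.10433]].
Δ = (13.851, -18.650), so (a, b)₂ = (14.528, -18.174).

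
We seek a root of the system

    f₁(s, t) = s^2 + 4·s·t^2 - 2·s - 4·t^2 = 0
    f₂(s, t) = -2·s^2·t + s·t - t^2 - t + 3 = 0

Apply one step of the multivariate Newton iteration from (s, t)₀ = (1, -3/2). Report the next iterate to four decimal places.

At (1, -3/2): F = (-1.0000, 3.7500).
Jacobian J = [[2·s + 4·t^2 - 2, 8·s·t - 8·t], [-4·s·t + t, -2·s^2 + s - 2·t - 1]].
At the point, J = [[9.0000, 0.0000], [4.5000, 1.0000]] (det J = 9.0000).
Solving J·Δ = −F gives Δ = (0.1111, -4.2500).
Then the next iterate is (s, t)₁ = (1.1111, -5.7500).

(1.1111, -5.7500)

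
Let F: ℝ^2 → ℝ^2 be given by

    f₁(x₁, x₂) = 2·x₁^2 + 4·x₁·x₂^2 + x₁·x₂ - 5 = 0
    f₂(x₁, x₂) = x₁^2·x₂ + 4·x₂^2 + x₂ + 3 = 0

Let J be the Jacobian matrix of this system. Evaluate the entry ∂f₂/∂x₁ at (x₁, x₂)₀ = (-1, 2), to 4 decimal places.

∂f₂/∂x₁ = 2·x₁·x₂.
At (-1, 2) this is -4.0000.

-4.0000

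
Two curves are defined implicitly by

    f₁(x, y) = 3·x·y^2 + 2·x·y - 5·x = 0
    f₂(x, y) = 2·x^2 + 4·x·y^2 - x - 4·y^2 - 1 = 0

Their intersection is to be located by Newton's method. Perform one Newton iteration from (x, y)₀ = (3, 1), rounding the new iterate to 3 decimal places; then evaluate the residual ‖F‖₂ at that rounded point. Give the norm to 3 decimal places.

At (3, 1): F = (0.000, 22.000).
Jacobian J = [[3·y^2 + 2·y - 5, 6·x·y + 2·x], [4·x + 4·y^2 - 1, 8·x·y - 8·y]].
At the point, J = [[0.000, 24.000], [15.000, 16.000]] (det J = -360.000).
Solving J·Δ = −F gives Δ = (-1.467, 0.000).
Then the next iterate is (x, y)₁ = (1.533, 1.000).
Re-evaluating at (1.533, 1.000): F = (0.000, 4.29918), so ‖F‖₂ = 4.299.

4.299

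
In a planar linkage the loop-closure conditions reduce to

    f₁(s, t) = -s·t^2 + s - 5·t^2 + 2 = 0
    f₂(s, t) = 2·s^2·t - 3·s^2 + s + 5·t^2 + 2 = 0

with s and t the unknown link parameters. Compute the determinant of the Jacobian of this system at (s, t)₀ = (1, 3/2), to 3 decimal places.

J = [[-t^2 + 1, -2·s·t - 10·t], [4·s·t - 6·s + 1, 2·s^2 + 10·t]].
At the point, J = [[-1.250, -18.000], [1.000, 17.000]].
det J = -3.250.

-3.250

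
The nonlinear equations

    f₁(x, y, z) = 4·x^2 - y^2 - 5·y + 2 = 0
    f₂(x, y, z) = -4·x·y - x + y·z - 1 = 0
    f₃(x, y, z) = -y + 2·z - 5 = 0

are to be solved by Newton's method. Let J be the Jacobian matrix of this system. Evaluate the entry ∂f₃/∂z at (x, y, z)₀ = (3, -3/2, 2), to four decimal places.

2.0000

∂f₃/∂z = 2.
At (3, -3/2, 2) this is 2.0000.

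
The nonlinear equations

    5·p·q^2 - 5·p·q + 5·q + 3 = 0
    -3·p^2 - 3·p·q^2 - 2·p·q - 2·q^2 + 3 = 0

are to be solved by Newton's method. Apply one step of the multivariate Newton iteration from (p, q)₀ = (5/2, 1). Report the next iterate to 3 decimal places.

(1.536, 0.543)

At (5/2, 1): F = (8.000, -30.250).
Jacobian J = [[5·q^2 - 5·q, 10·p·q - 5·p + 5], [-6·p - 3·q^2 - 2·q, -6·p·q - 2·p - 4·q]].
At the point, J = [[0.000, 17.500], [-20.000, -24.000]] (det J = 350.000).
Solving J·Δ = −F gives Δ = (-0.964, -0.457).
Then the next iterate is (p, q)₁ = (1.536, 0.543).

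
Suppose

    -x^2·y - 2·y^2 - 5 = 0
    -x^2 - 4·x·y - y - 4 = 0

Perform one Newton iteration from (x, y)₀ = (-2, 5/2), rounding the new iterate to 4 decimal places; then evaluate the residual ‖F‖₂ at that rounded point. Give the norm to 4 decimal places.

At (-2, 5/2): F = (-27.5000, 9.5000).
Jacobian J = [[-2·x·y, -x^2 - 4·y], [-2·x - 4·y, -4·x - 1]].
At the point, J = [[10.0000, -14.0000], [-6.0000, 7.0000]] (det J = -14.0000).
Solving J·Δ = −F gives Δ = (-4.2500, -5.0000).
Then the next iterate is (x, y)₁ = (-6.2500, -2.5000).
Re-evaluating at (-6.2500, -2.5000): F = (80.156250, -103.0625), so ‖F‖₂ = 130.5638.

130.5638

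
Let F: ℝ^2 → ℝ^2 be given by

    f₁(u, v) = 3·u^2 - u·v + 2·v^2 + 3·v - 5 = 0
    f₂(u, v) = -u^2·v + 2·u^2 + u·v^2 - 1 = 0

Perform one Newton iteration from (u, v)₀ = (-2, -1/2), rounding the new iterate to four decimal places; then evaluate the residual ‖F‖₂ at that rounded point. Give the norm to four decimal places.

2.9067

At (-2, -1/2): F = (5.0000, 8.5000).
Jacobian J = [[6·u - v, -u + 4·v + 3], [-2·u·v + 4·u + v^2, -u^2 + 2·u·v]].
At the point, J = [[-11.5000, 3.0000], [-9.7500, -2.0000]] (det J = 52.2500).
Solving J·Δ = −F gives Δ = (0.6794, 0.9378).
Then the next iterate is (u, v)₁ = (-1.3206, 0.4378).
Re-evaluating at (-1.3206, 0.4378): F = (2.506849, 1.471334), so ‖F‖₂ = 2.9067.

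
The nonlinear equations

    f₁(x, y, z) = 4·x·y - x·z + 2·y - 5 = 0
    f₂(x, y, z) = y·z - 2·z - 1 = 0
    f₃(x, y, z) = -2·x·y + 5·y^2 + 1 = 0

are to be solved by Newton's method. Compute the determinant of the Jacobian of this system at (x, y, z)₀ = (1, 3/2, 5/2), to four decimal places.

24.2500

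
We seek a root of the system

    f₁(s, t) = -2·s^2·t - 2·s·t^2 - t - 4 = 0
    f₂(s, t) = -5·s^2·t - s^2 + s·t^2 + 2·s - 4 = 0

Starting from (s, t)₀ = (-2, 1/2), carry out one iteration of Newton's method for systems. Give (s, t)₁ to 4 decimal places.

(-14.3529, -9.6471)

At (-2, 1/2): F = (-7.5000, -22.5000).
Jacobian J = [[-4·s·t - 2·t^2, -2·s^2 - 4·s·t - 1], [-10·s·t - 2·s + t^2 + 2, -5·s^2 + 2·s·t]].
At the point, J = [[3.5000, -5.0000], [16.2500, -22.0000]] (det J = 4.2500).
Solving J·Δ = −F gives Δ = (-12.3529, -10.1471).
Then the next iterate is (s, t)₁ = (-14.3529, -9.6471).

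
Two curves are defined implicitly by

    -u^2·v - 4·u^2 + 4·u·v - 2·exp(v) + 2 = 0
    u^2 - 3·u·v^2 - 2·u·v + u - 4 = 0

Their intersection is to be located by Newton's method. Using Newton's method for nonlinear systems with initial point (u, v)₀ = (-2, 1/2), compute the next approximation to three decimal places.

At (-2, 1/2): F = (-23.29744, 1.500).
Jacobian J = [[-2·u·v - 8·u + 4·v, -u^2 + 4·u - 2·exp(v)], [2·u - 3·v^2 - 2·v + 1, -6·u·v - 2·u]].
At the point, J = [[20.000, -15.29744], [-4.750, 10.000]] (det J = 127.33715).
Solving J·Δ = −F gives Δ = (1.649, 0.633).
Then the next iterate is (u, v)₁ = (-0.351, 1.133).

(-0.351, 1.133)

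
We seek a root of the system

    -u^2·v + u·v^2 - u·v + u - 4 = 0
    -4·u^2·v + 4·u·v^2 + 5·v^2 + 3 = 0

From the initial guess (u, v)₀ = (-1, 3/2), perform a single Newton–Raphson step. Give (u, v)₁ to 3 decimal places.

At (-1, 3/2): F = (-7.250, -0.750).
Jacobian J = [[-2·u·v + v^2 - v + 1, -u^2 + 2·u·v - u], [-8·u·v + 4·v^2, -4·u^2 + 8·u·v + 10·v]].
At the point, J = [[4.750, -3.000], [21.000, -1.000]] (det J = 58.250).
Solving J·Δ = −F gives Δ = (-0.086, -2.553).
Then the next iterate is (u, v)₁ = (-1.086, -1.053).

(-1.086, -1.053)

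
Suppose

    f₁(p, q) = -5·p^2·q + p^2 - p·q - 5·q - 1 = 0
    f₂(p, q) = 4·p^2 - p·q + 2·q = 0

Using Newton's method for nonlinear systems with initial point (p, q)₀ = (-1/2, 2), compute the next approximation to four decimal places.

At (-1/2, 2): F = (-12.2500, 6.0000).
Jacobian J = [[-10·p·q + 2·p - q, -5·p^2 - p - 5], [8·p - q, -p + 2]].
At the point, J = [[7.0000, -5.7500], [-6.0000, 2.5000]] (det J = -17.0000).
Solving J·Δ = −F gives Δ = (0.2279, -1.8529).
Then the next iterate is (p, q)₁ = (-0.2721, 0.1471).

(-0.2721, 0.1471)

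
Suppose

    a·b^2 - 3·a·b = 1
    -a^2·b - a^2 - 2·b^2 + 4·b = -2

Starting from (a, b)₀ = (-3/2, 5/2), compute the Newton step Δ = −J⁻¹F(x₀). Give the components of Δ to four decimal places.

At (-3/2, 5/2): F = (0.8750, -8.3750).
Jacobian J = [[b^2 - 3·b, 2·a·b - 3·a], [-2·a·b - 2·a, -a^2 - 4·b + 4]].
At the point, J = [[-1.2500, -3.0000], [10.5000, -8.2500]] (det J = 41.8125).
Solving J·Δ = −F gives Δ = (0.7735, -0.0306).

(0.7735, -0.0306)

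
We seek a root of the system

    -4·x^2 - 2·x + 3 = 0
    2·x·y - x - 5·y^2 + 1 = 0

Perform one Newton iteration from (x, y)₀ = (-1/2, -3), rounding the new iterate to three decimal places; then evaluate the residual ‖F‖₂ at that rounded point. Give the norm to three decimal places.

At (-1/2, -3): F = (3.000, -40.500).
Jacobian J = [[-8·x - 2, 0], [2·y - 1, 2·x - 10·y]].
At the point, J = [[2.000, 0.000], [-7.000, 29.000]] (det J = 58.000).
Solving J·Δ = −F gives Δ = (-1.500, 1.034).
Then the next iterate is (x, y)₁ = (-2.000, -1.966).
Re-evaluating at (-2.000, -1.966): F = (-9.000, -8.46178), so ‖F‖₂ = 12.353.

12.353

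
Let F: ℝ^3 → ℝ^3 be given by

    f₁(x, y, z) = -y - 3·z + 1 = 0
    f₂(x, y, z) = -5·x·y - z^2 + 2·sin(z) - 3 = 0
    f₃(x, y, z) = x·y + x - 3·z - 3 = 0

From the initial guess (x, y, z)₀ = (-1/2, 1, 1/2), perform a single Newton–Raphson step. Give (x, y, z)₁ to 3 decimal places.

(0.773, 3.907, -0.969)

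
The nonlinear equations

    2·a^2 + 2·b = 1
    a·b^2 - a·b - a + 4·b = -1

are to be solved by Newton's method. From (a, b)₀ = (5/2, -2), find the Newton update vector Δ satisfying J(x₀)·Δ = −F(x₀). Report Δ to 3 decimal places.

At (5/2, -2): F = (7.500, 5.500).
Jacobian J = [[4·a, 2], [b^2 - b - 1, 2·a·b - a + 4]].
At the point, J = [[10.000, 2.000], [5.000, -8.500]] (det J = -95.000).
Solving J·Δ = −F gives Δ = (-0.787, 0.184).

(-0.787, 0.184)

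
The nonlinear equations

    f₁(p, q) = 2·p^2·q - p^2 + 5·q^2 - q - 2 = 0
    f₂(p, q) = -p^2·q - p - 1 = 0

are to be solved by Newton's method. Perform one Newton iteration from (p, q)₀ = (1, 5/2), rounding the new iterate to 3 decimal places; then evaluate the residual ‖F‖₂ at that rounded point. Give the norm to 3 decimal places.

8.228

At (1, 5/2): F = (30.750, -4.500).
Jacobian J = [[4·p·q - 2·p, 2·p^2 + 10·q - 1], [-2·p·q - 1, -p^2]].
At the point, J = [[8.000, 26.000], [-6.000, -1.000]] (det J = 148.000).
Solving J·Δ = −F gives Δ = (-0.583, -1.003).
Then the next iterate is (p, q)₁ = (0.417, 1.497).
Re-evaluating at (0.417, 1.497): F = (8.05478, -1.67731), so ‖F‖₂ = 8.228.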